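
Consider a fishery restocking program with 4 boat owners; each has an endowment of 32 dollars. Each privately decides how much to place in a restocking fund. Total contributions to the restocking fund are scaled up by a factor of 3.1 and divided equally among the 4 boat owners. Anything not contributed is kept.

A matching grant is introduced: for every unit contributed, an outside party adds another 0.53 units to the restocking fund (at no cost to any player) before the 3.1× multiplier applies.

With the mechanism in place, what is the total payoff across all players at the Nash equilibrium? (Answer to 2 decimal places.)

Under the mechanism each unit contributed yields 3.1 × 1.53 / 4 = 1.1858 back to its contributor per unit of net cost, which exceeds 1, making full contribution the dominant choice for everyone.
So the Nash equilibrium is full contribution by all 4; the group earns 3.1 × 1.53 × 128 = 607.10.

607.10 dollars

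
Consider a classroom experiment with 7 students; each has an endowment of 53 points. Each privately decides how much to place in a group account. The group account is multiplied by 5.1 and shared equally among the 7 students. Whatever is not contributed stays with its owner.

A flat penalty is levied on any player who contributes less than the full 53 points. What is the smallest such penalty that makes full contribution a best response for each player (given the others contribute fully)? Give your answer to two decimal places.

Given the others contribute fully, the best deviation is to contribute 0 (any partial contribution still incurs the fine and gives up units whose private return 0.7286 is below 1).
Deviating from 53 to 0 saves 53 points but forfeits the deviator's share of the drop in the group account: 5.1/7 × 53 = 38.61.
So the deviation gain is 53 − 38.61 = 14.39, and the fine must be at least 14.39 points to wipe it out.

14.39 points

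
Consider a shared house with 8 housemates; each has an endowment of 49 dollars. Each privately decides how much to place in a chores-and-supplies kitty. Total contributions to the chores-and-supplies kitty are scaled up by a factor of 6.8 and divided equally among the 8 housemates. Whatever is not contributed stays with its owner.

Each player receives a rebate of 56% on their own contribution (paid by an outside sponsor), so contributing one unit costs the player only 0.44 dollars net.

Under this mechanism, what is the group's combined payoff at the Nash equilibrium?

2885.12 dollars

With the mechanism, a contributed unit returns (6.8/8) / 0.44 = 1.9318 per unit of net cost to the contributor — now above 1 — so contributing fully is weakly dominant for every player.
So the Nash equilibrium is full contribution by all 8; the group earns 8 × (49 × 0.56 + 6.8 × 49) = 2885.12.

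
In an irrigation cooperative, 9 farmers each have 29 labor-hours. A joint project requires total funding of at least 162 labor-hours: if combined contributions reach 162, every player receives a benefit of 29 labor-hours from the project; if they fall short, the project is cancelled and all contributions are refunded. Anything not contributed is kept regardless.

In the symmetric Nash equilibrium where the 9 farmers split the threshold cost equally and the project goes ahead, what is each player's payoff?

Equal share of the threshold: 162/9 = 18.
At this profile no one gains by cutting their contribution: any cut drops the total below 162, the project is cancelled, contributions are refunded, and the deviator ends with 29, which is less than 29 − 18 + 29 = 40. Contributing more than 18 just wastes the excess. So contributing exactly 18 is a best response.
Each player's payoff: 29 − 18 + 29 = 40.

40 labor-hours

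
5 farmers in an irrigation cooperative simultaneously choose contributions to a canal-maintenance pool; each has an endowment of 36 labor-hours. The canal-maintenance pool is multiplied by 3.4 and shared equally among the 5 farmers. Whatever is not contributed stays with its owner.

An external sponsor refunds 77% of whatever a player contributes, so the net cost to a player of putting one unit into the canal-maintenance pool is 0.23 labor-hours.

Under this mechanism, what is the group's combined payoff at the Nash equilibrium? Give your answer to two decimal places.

750.60 labor-hours

Under the mechanism each unit contributed yields (3.4/5) / 0.23 = 2.9565 back to its contributor per unit of net cost, which exceeds 1, making full contribution the dominant choice for everyone.
So the Nash equilibrium is full contribution by all 5; the group earns 5 × (36 × 0.77 + 3.4 × 36) = 750.60.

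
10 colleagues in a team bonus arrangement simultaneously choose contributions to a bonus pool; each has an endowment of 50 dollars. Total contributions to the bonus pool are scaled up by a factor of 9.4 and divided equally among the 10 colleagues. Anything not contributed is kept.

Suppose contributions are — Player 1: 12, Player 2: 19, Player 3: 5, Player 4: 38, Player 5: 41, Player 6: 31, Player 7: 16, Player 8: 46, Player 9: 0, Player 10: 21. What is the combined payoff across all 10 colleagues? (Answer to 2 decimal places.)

Total contributed: 12 + 19 + 5 + 38 + 41 + 31 + 16 + 46 + 0 + 21 = 229; total kept: 10 × 50 − 229 = 271.
The bonus pool pays out 9.4 × 229 = 2152.60 in aggregate.
Group total = 271 + 2152.60 = 2423.60.

2423.60 dollars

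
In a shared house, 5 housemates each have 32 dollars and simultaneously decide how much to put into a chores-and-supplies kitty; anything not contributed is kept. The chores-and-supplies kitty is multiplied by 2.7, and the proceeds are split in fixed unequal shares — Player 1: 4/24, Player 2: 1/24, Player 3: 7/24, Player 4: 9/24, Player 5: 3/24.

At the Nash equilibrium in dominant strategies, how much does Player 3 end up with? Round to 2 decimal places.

Player j's private return per contributed unit is 2.7 × (j's share). Contributing is weakly dominant for j when that share is at least 1/2.7 = 0.3704, and contributing 0 is dominant otherwise.
Only Player 4 (9/24) clears that bar, contributing 32; the remaining 4 contribute 0. Total contributed: 32.
Player 3 keeps 32 and receives 2.7 × 32 × 7/24 = 25.20 from the chores-and-supplies kitty, for a payoff of 57.20.

57.20 dollars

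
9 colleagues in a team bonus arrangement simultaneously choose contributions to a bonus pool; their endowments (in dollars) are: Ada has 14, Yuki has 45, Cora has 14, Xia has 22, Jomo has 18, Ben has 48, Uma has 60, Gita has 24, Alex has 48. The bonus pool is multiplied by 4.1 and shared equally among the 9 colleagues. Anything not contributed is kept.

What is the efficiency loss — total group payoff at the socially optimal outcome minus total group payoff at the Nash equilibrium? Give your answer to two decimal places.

908.30 dollars

The private return per contributed unit is 4.1/9 = 0.4556 < 1 for every player regardless of endowment, so the Nash equilibrium is zero contribution and the group total is Σ E_j = 14 + 45 + 14 + 22 + 18 + 48 + 60 + 24 + 48 = 293.
Each contributed unit returns 4.100 to the group, so the social optimum is full contribution by everyone: group total = 4.100 × 293 = 1201.30.
Efficiency loss = (4.100 − 1) × 293 = 908.30.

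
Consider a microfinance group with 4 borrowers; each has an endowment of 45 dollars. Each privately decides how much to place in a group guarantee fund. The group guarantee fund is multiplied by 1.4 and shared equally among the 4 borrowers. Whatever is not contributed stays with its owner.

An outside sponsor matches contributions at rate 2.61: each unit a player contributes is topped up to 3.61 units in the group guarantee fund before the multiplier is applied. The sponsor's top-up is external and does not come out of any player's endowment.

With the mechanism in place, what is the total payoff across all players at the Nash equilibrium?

With the mechanism, a contributed unit returns 1.4 × 3.61 / 4 = 1.2635 per unit of net cost to the contributor — now above 1 — so contributing fully is weakly dominant for every player.
So the Nash equilibrium is full contribution by all 4; the group earns 1.4 × 3.61 × 180 = 909.72.

909.72 dollars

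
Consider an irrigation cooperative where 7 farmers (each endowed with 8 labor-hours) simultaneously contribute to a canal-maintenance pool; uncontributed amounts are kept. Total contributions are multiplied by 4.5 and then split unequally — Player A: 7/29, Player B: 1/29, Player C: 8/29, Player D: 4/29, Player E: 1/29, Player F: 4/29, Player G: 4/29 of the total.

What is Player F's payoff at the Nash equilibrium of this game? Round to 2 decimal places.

17.93 labor-hours

For player j, contributing a unit is worthwhile iff 4.5 × (j's share) ≥ 1, i.e. iff j's share is at least 0.2222.
The shares above 0.2222 belong to Player A and Player C, contributing 8 each; the remaining 5 contribute 0. Total contributed: 16.
Player F keeps 8 and receives 4.5 × 16 × 4/29 = 9.93 from the canal-maintenance pool, for a payoff of 17.93.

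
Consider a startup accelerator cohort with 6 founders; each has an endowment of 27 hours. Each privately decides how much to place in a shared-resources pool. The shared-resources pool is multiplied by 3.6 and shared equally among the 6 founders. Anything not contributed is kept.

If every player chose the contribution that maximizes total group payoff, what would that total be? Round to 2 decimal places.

Each contributed unit returns 3.600 to the group as a whole (0.6000 to each of 6 players), which exceeds 1, so the social optimum is full contribution: group total = 3.600 × 162 = 583.20.

583.20 hours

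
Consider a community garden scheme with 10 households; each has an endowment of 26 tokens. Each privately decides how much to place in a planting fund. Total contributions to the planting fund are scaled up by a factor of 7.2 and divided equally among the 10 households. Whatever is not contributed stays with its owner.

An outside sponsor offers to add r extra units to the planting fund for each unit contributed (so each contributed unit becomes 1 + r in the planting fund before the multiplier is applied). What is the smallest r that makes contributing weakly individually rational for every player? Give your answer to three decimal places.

With matching at rate r, one contributed unit becomes (1 + r) in the planting fund and returns 7.2 × (1 + r) / 10 to the contributor.
Setting this equal to 1: 1 + r = 10/7.2 = 1.3889.
So the minimum matching rate is r = 1.3889 − 1 = 0.389.

0.389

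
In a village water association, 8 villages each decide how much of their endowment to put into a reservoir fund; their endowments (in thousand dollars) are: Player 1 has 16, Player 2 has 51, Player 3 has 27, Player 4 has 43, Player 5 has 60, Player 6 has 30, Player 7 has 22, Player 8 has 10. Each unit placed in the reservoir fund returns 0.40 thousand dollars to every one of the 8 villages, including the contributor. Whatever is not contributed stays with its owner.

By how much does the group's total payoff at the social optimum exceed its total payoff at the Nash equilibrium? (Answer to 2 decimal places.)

The private return per contributed unit is 0.40 < 1 for everyone, so the Nash equilibrium is zero contribution and the group total is Σ E_j = 16 + 51 + 27 + 43 + 60 + 30 + 22 + 10 = 259.
Each contributed unit returns 3.200 to the group, so the social optimum is full contribution by everyone: group total = 3.200 × 259 = 828.80.
Efficiency loss = (3.200 − 1) × 259 = 569.80.

569.80 thousand dollars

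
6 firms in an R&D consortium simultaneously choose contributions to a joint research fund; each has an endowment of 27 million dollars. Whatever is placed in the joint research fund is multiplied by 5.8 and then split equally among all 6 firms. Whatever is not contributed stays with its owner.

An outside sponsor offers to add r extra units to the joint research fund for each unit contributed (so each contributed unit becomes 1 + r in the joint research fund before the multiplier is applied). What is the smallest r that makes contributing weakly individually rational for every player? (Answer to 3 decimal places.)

0.034

With matching at rate r, one contributed unit becomes (1 + r) in the joint research fund and returns 5.8 × (1 + r) / 6 to the contributor.
Setting this equal to 1: 1 + r = 6/5.8 = 1.0345.
So the minimum matching rate is r = 1.0345 − 1 = 0.034.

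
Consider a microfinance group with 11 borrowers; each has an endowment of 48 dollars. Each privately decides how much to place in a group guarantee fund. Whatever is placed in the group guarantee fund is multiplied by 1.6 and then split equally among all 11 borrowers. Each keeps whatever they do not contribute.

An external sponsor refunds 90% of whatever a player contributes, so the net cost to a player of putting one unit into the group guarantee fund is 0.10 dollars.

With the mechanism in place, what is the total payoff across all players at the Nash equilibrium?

Under the mechanism each unit contributed yields (1.6/11) / 0.10 = 1.4545 back to its contributor per unit of net cost, which exceeds 1, making full contribution the dominant choice for everyone.
At the Nash equilibrium everyone contributes 48. Group total payoff = 11 × (48 × 0.90 + 1.6 × 48) = 1320.00.

1320.00 dollars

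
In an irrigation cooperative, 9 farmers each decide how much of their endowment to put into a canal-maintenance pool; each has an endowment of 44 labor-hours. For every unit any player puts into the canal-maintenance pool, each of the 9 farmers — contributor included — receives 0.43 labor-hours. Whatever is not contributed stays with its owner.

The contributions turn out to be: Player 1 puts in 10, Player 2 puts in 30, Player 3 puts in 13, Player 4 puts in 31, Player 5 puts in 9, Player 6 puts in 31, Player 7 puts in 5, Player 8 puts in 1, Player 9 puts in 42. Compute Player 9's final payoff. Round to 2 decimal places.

Total contributed: 10 + 30 + 13 + 31 + 9 + 31 + 5 + 1 + 42 = 172.
Each receives 0.43 × 172 = 73.96 from the canal-maintenance pool.
Player 9 keeps 44 − 42 = 2, so Player 9's payoff is 2 + 73.96 = 75.96.

75.96 labor-hours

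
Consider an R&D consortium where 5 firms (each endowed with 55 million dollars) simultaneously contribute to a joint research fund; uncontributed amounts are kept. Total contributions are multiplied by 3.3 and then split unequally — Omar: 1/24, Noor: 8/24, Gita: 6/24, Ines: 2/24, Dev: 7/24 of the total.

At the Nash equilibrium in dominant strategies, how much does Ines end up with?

A player with share s gets back 3.3·s per unit contributed, so full contribution is dominant for anyone with s > 1/3.3 = 0.3030 and zero contribution is dominant for anyone below.
The only share above 0.3030 is Noor's 8/24, contributing 55; the remaining 4 contribute 0. Total contributed: 55.
Ines keeps 55 and receives 3.3 × 55 × 2/24 = 15.13 from the joint research fund, for a payoff of 70.13.

70.13 million dollars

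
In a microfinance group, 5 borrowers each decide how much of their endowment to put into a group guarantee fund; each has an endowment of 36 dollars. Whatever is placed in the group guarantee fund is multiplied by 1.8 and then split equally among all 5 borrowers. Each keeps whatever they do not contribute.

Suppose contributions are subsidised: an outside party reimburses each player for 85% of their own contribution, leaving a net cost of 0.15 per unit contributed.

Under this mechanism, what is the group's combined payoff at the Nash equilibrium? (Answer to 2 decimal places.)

477.00 dollars

The effective private return per unit is now (1.8/5) / 0.15 = 2.4000 > 1, so every player's dominant strategy flips to full contribution.
At the Nash equilibrium everyone contributes 36. Group total payoff = 5 × (36 × 0.85 + 1.8 × 36) = 477.00.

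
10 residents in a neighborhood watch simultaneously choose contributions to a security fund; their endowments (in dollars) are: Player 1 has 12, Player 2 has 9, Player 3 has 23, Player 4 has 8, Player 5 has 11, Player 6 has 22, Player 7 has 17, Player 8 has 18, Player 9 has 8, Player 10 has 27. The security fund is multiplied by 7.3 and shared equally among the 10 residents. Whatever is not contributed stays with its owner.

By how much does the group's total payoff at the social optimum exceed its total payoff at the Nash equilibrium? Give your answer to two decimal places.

976.50 dollars

The private return per contributed unit is 7.3/10 = 0.7300 < 1 for every player regardless of endowment, so the Nash equilibrium is zero contribution and the group total is Σ E_j = 12 + 9 + 23 + 8 + 11 + 22 + 17 + 18 + 8 + 27 = 155.
Each contributed unit returns 7.300 to the group, so the social optimum is full contribution by everyone: group total = 7.300 × 155 = 1131.50.
Efficiency loss = (7.300 − 1) × 155 = 976.50.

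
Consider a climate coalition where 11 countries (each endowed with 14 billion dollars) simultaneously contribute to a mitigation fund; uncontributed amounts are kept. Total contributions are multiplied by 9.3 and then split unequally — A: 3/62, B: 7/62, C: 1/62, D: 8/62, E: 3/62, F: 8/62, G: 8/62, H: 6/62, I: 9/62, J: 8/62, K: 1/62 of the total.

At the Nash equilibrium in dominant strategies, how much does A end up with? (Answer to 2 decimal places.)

Player j's private return per contributed unit is 9.3 × (j's share). Contributing is weakly dominant for j when that share is at least 1/9.3 = 0.1075, and contributing 0 is dominant otherwise.
B, D, F, G, I and J are above the threshold, contributing 14 each; the remaining 5 contribute 0. Total contributed: 84.
A keeps 14 and receives 9.3 × 84 × 3/62 = 37.80 from the mitigation fund, for a payoff of 51.80.

51.80 billion dollars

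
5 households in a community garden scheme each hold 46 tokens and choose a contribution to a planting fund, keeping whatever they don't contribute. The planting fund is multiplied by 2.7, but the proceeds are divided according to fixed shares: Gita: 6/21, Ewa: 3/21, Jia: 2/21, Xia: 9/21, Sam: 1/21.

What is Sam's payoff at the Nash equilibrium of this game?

Player j's private return per contributed unit is 2.7 × (j's share). Contributing is weakly dominant for j when that share is at least 1/2.7 = 0.3704, and contributing 0 is dominant otherwise.
The only share above 0.3704 is Xia's 9/21, contributing 46; the remaining 4 contribute 0. Total contributed: 46.
Sam keeps 46 and receives 2.7 × 46 × 1/21 = 5.91 from the planting fund, for a payoff of 51.91.

51.91 tokens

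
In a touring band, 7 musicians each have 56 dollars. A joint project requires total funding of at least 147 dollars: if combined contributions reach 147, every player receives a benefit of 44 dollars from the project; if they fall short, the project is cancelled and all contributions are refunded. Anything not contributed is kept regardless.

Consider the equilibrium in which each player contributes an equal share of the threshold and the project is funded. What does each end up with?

Equal share of the threshold: 147/7 = 21.
At this profile no one gains by cutting their contribution: any cut drops the total below 147, the project is cancelled, contributions are refunded, and the deviator ends with 56, which is less than 56 − 21 + 44 = 79. Contributing more than 21 just wastes the excess. So contributing exactly 21 is a best response.
Each player's payoff: 56 − 21 + 44 = 79.

79 dollars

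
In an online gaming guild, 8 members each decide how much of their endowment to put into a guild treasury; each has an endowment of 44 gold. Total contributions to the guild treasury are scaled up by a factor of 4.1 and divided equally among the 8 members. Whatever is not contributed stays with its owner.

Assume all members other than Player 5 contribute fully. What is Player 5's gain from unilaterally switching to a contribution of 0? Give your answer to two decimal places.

Switching from a contribution of 44 to 0 lets Player 5 keep an extra 44 gold, but lowers the guild treasury by 44, which costs Player 5 their own share of that drop: 4.1/8 × 44 = 22.55.
Net gain = 44 − 22.55 = 21.45. The private return per contributed unit (0.5125) is below 1, so free-riding is indeed the best response regardless of what the others do.

21.45 gold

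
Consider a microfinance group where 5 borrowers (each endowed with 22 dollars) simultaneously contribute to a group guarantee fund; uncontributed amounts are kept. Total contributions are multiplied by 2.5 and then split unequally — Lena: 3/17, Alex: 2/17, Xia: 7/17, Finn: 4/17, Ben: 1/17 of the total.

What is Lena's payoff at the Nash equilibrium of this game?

Player j's private return per contributed unit is 2.5 × (j's share). Contributing is weakly dominant for j when that share is at least 1/2.5 = 0.4000, and contributing 0 is dominant otherwise.
The only share above 0.4000 is Xia's 7/17, contributing 22; the remaining 4 contribute 0. Total contributed: 22.
Lena keeps 22 and receives 2.5 × 22 × 3/17 = 9.71 from the group guarantee fund, for a payoff of 31.71.

31.71 dollars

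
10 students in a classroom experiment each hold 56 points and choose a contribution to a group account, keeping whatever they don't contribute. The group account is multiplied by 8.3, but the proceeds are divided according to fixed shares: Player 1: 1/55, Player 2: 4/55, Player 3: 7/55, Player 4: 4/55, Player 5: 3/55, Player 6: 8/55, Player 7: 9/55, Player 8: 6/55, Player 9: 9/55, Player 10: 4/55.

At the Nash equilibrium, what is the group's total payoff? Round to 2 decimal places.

2195.20 points

Each unit j contributes comes back to j as 8.3 × (j's share), so j prefers to contribute only if that share exceeds 1/8.3 = 0.1205; otherwise keeping the unit dominates.
The shares above 0.1205 belong to Player 3, Player 6, Player 7 and Player 9, contributing 56 each; the remaining 6 contribute 0. Total contributed: 224.
The group account pays out 8.3 × 224 = 1859.20 in total (split across the unequal shares, but the aggregate is all that matters for the group sum).
The 6 free-riders keep 56 each, adding 336. Group total = 336 + 1859.20 = 2195.20.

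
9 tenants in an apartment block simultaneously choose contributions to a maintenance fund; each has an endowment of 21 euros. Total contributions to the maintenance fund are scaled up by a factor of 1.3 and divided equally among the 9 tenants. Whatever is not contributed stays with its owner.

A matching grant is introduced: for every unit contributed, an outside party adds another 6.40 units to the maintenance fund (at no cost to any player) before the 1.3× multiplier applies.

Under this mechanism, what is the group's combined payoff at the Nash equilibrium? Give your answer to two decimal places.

1818.18 euros

Under the mechanism each unit contributed yields 1.3 × 7.40 / 9 = 1.0689 back to its contributor per unit of net cost, which exceeds 1, making full contribution the dominant choice for everyone.
At the Nash equilibrium everyone contributes 21. Group total payoff = 1.3 × 7.40 × 189 = 1818.18.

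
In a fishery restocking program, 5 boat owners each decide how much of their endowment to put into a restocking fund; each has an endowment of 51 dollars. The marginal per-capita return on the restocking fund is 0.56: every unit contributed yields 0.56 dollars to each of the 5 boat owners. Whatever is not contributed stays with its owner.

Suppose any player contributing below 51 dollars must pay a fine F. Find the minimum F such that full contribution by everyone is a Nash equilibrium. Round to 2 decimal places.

22.44 dollars

Given the others contribute fully, the best deviation is to contribute 0 (any partial contribution still incurs the fine and gives up units whose private return 0.56 is below 1).
Deviating from 51 to 0 saves 51 dollars but forfeits the deviator's share of the drop in the restocking fund: 0.56 × 51 = 28.56.
So the deviation gain is 51 − 28.56 = 22.44, and the fine must be at least 22.44 dollars to wipe it out.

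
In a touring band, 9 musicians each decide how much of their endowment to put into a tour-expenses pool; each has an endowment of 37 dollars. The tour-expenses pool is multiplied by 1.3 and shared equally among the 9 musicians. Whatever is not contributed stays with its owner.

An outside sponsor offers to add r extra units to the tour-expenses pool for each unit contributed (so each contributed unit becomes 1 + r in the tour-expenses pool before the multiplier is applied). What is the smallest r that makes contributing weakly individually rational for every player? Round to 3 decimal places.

With matching at rate r, one contributed unit becomes (1 + r) in the tour-expenses pool and returns 1.3 × (1 + r) / 9 to the contributor.
Setting this equal to 1: 1 + r = 9/1.3 = 6.9231.
So the minimum matching rate is r = 6.9231 − 1 = 5.923.

5.923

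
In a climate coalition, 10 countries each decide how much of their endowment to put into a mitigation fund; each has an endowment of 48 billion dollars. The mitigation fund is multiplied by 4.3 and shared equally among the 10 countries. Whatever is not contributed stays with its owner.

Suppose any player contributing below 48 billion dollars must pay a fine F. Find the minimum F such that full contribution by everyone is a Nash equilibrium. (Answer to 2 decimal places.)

27.36 billion dollars

Given the others contribute fully, the best deviation is to contribute 0 (any partial contribution still incurs the fine and gives up units whose private return 0.4300 is below 1).
Deviating from 48 to 0 saves 48 billion dollars but forfeits the deviator's share of the drop in the mitigation fund: 4.3/10 × 48 = 20.64.
So the deviation gain is 48 − 20.64 = 27.36, and the fine must be at least 27.36 billion dollars to wipe it out.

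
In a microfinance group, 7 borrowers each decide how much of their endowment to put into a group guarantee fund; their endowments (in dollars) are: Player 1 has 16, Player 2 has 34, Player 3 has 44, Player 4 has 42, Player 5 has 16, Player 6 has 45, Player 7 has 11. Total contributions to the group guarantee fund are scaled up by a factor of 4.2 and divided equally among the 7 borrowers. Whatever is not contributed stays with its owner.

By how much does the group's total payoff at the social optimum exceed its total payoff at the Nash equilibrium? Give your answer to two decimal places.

The private return per contributed unit is 4.2/7 = 0.6000 < 1 for every player regardless of endowment, so the Nash equilibrium is zero contribution and the group total is Σ E_j = 16 + 34 + 44 + 42 + 16 + 45 + 11 = 208.
Each contributed unit returns 4.200 to the group, so the social optimum is full contribution by everyone: group total = 4.200 × 208 = 873.60.
Efficiency loss = (4.200 − 1) × 208 = 665.60.

665.60 dollars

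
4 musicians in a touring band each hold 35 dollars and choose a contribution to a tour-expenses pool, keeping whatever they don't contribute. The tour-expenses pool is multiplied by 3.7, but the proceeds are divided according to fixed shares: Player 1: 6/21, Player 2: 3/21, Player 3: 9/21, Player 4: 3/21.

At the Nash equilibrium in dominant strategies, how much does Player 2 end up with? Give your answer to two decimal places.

72.00 dollars

A player with share s gets back 3.7·s per unit contributed, so full contribution is dominant for anyone with s > 1/3.7 = 0.2703 and zero contribution is dominant for anyone below.
Player 1 and Player 3 clear that bar, contributing 35 each; the remaining 2 contribute 0. Total contributed: 70.
Player 2 keeps 35 and receives 3.7 × 70 × 3/21 = 37.00 from the tour-expenses pool, for a payoff of 72.00.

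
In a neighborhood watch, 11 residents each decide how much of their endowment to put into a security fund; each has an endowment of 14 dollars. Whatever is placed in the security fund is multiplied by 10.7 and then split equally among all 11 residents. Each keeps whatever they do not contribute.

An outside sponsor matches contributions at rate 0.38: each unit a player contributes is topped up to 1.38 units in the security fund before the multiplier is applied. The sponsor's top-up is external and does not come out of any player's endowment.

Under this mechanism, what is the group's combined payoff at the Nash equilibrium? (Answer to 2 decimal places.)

Under the mechanism each unit contributed yields 10.7 × 1.38 / 11 = 1.3424 back to its contributor per unit of net cost, which exceeds 1, making full contribution the dominant choice for everyone.
So the Nash equilibrium is full contribution by all 11; the group earns 10.7 × 1.38 × 154 = 2273.96.

2273.96 dollars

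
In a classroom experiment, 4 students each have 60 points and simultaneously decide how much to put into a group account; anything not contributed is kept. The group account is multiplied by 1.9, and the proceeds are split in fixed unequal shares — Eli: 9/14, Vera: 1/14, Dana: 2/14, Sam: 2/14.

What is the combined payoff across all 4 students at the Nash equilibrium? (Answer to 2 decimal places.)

Each unit j contributes comes back to j as 1.9 × (j's share), so j prefers to contribute only if that share exceeds 1/1.9 = 0.5263; otherwise keeping the unit dominates.
Only Eli (9/14) clears that bar, contributing 60; the remaining 3 contribute 0. Total contributed: 60.
The group account pays out 1.9 × 60 = 114.00 in total (split across the unequal shares, but the aggregate is all that matters for the group sum).
The 3 free-riders keep 60 each, adding 180. Group total = 180 + 114.00 = 294.00.

294.00 points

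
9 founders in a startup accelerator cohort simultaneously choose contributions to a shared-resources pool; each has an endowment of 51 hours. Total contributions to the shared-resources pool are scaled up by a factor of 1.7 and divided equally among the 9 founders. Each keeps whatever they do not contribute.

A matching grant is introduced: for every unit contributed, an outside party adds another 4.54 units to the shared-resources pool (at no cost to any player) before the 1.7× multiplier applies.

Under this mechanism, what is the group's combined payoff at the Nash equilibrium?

4322.86 hours

The effective private return per unit is now 1.7 × 5.54 / 9 = 1.0464 > 1, so every player's dominant strategy flips to full contribution.
So the Nash equilibrium is full contribution by all 9; the group earns 1.7 × 5.54 × 459 = 4322.86.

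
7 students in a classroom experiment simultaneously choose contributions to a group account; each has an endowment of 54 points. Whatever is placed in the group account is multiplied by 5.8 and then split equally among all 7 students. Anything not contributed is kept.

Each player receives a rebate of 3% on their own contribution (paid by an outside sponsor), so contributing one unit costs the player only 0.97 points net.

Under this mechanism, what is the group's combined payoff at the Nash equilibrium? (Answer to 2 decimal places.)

The effective private return is (5.8/7) / 0.97 = 0.8542, which is still under 1, so the mechanism doesn't change anyone's dominant strategy: zero contribution.
Everyone keeps their endowment and the group total is 7 × 54 = 378.

378.00 points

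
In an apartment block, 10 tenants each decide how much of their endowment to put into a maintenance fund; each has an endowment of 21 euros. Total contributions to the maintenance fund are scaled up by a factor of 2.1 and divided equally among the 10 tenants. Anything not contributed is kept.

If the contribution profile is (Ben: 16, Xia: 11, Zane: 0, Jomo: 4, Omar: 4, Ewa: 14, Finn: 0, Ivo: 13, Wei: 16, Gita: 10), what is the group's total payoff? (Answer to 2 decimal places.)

Total contributed: 16 + 11 + 0 + 4 + 4 + 14 + 0 + 13 + 16 + 10 = 88; total kept: 10 × 21 − 88 = 122.
The maintenance fund pays out 2.1 × 88 = 184.80 in aggregate.
Group total = 122 + 184.80 = 306.80.

306.80 euros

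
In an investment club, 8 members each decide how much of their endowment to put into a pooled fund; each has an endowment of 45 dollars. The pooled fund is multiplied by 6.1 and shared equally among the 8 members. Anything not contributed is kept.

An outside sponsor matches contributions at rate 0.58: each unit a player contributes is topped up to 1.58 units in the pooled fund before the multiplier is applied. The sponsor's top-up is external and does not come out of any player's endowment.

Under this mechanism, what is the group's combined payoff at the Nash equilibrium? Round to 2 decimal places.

3469.68 dollars

The effective private return per unit is now 6.1 × 1.58 / 8 = 1.2048 > 1, so every player's dominant strategy flips to full contribution.
So the Nash equilibrium is full contribution by all 8; the group earns 6.1 × 1.58 × 360 = 3469.68.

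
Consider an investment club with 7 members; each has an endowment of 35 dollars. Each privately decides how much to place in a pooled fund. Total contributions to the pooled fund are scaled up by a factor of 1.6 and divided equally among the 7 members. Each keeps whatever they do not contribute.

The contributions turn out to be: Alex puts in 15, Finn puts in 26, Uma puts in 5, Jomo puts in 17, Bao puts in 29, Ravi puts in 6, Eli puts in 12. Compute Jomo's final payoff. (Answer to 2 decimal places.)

43.14 dollars

Total contributed: 15 + 26 + 5 + 17 + 29 + 6 + 12 = 110.
Each receives 1.6 × 110 / 7 = 25.14 from the pooled fund.
Jomo keeps 35 − 17 = 18, so Jomo's payoff is 18 + 25.14 = 43.14.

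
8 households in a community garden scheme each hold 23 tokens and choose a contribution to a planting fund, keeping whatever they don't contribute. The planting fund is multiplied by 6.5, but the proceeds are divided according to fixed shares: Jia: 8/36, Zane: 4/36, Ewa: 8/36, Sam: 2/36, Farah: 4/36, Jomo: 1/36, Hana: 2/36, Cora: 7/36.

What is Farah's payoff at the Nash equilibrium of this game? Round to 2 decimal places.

Each unit j contributes comes back to j as 6.5 × (j's share), so j prefers to contribute only if that share exceeds 1/6.5 = 0.1538; otherwise keeping the unit dominates.
The shares above 0.1538 belong to Jia, Ewa and Cora, contributing 23 each; the remaining 5 contribute 0. Total contributed: 69.
Farah keeps 23 and receives 6.5 × 69 × 4/36 = 49.83 from the planting fund, for a payoff of 72.83.

72.83 tokens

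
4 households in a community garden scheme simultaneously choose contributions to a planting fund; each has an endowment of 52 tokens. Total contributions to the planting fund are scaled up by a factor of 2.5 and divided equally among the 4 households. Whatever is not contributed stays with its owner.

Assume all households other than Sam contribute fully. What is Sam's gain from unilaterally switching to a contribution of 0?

Switching from a contribution of 52 to 0 lets Sam keep an extra 52 tokens, but lowers the planting fund by 52, which costs Sam their own share of that drop: 2.5/4 × 52 = 32.50.
Net gain = 52 − 32.50 = 19.50. The private return per contributed unit (0.6250) is below 1, so free-riding is indeed the best response regardless of what the others do.

19.50 tokens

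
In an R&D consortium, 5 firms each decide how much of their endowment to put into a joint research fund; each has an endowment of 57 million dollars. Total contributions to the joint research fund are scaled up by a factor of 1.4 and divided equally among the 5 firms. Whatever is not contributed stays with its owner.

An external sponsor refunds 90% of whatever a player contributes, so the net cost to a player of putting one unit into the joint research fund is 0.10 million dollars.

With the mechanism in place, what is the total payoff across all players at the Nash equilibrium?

The effective private return per unit is now (1.4/5) / 0.10 = 2.8000 > 1, so every player's dominant strategy flips to full contribution.
At the Nash equilibrium everyone contributes 57. Group total payoff = 5 × (57 × 0.90 + 1.4 × 57) = 655.50.

655.50 million dollars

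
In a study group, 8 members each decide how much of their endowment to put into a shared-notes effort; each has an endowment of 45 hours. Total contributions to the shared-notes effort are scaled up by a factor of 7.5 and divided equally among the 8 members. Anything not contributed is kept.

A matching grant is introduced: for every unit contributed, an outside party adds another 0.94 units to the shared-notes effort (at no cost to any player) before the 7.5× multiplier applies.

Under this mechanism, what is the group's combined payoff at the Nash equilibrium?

5238.00 hours

The effective private return per unit is now 7.5 × 1.94 / 8 = 1.8188 > 1, so every player's dominant strategy flips to full contribution.
So the Nash equilibrium is full contribution by all 8; the group earns 7.5 × 1.94 × 360 = 5238.00.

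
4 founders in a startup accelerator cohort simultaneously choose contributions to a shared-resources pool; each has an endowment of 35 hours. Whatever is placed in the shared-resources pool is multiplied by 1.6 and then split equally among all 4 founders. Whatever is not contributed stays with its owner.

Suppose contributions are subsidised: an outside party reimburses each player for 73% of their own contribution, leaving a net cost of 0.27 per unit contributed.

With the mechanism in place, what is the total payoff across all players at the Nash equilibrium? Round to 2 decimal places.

326.20 hours

Under the mechanism each unit contributed yields (1.6/4) / 0.27 = 1.4815 back to its contributor per unit of net cost, which exceeds 1, making full contribution the dominant choice for everyone.
At the Nash equilibrium everyone contributes 35. Group total payoff = 4 × (35 × 0.73 + 1.6 × 35) = 326.20.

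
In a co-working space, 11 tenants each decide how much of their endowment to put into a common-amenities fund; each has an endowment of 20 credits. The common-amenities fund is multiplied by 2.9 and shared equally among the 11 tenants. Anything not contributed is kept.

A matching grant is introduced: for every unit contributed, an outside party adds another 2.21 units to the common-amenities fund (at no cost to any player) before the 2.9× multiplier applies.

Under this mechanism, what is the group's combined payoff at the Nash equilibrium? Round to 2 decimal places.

220.00 credits

With the mechanism, a contributed unit returns 2.9 × 3.21 / 11 = 0.8463 per unit of net cost — still below 1 — so contributing 0 remains dominant for every player.
Everyone keeps their endowment and the group total is 11 × 20 = 220.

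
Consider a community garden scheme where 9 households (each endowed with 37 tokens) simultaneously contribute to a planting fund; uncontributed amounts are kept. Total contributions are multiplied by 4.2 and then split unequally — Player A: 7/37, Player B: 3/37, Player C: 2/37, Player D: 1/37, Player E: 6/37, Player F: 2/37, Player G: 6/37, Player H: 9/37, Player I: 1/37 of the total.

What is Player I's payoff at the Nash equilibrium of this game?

Each unit j contributes comes back to j as 4.2 × (j's share), so j prefers to contribute only if that share exceeds 1/4.2 = 0.2381; otherwise keeping the unit dominates.
Only Player H (9/37) clears that bar, contributing 37; the remaining 8 contribute 0. Total contributed: 37.
Player I keeps 37 and receives 4.2 × 37 × 1/37 = 4.20 from the planting fund, for a payoff of 41.20.

41.20 tokens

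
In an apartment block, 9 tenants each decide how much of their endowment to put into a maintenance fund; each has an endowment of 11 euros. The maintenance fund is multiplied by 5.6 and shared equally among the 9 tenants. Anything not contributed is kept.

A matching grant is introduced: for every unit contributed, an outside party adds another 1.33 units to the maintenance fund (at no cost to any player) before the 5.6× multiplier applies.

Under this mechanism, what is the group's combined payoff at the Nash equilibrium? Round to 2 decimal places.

Under the mechanism each unit contributed yields 5.6 × 2.33 / 9 = 1.4498 back to its contributor per unit of net cost, which exceeds 1, making full contribution the dominant choice for everyone.
At the Nash equilibrium everyone contributes 11. Group total payoff = 5.6 × 2.33 × 99 = 1291.75.

1291.75 euros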